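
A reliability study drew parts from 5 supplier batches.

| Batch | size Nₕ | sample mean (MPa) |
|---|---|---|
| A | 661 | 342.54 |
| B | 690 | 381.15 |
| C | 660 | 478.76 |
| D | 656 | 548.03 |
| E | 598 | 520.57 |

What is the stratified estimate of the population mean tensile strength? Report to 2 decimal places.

452.13

N = 661 + 690 + 660 + 656 + 598 = 3265.
Overall mean = Σ (Nₕ/N)·x̄ₕ — weight by population share, not a simple average.
Σ Nₕx̄ₕ = 661·342.54 + 690·381.15 + 660·478.76 + 656·548.03 + 598·520.57 = 226418.94 + 262993.5 + 315981.6 + 359507.68 + 311300.86 = 1476202.58.
Divide by N: 1476202.58 / 3265 = 452.1294... → 452.13.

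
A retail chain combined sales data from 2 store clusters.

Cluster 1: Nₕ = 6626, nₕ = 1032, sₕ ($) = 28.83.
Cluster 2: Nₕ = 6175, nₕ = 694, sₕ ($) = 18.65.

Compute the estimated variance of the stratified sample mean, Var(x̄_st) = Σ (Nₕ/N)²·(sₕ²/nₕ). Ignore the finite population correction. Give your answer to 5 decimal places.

N = 12801. Term for each stratum: Wₕ²sₕ²/nₕ.
Var(x̄_st) = 0.21578669 + 0.11662303 = 0.33240972 → 0.33241.

0.33241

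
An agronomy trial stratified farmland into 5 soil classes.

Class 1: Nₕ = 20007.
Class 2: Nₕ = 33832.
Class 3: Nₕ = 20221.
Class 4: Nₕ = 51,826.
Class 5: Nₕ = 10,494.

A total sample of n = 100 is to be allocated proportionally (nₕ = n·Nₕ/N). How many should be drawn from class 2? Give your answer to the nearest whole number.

25

N = 20007 + 33832 + 20221 + 51826 + 10494 = 136380.
n_2 = 100·33832/136380 = 24.807... → 25.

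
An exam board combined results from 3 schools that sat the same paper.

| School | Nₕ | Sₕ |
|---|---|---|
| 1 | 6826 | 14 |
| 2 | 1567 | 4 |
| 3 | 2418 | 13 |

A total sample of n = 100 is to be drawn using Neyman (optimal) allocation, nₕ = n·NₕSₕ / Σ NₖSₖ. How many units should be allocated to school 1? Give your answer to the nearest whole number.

72

1: NₕSₕ = 6826·14 = 95564
2: NₕSₕ = 1567·4 = 6268
3: NₕSₕ = 2418·13 = 31434
Σ NₕSₕ = 133266.
n_1 = 100·95564/133266 = 71.709... → 72.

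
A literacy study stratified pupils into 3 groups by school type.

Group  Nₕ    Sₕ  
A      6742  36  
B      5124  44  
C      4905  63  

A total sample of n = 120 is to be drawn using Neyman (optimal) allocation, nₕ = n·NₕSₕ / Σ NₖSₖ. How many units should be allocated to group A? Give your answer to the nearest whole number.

37

Σ NₕSₕ = 6742·36 + 5124·44 + 4905·63 = 777183.
Share for A: 242712/777183 = 0.31230.
n_A = 120 × 0.31230 = 37.476... → 37.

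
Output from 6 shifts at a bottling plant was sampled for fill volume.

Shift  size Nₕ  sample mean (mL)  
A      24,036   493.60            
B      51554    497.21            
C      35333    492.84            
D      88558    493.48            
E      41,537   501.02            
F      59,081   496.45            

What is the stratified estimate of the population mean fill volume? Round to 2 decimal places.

495.68

N = 300099; weights Wₕ = Nₕ/N = (0.0801, 0.1718, 0.1177, 0.2951, 0.1384, 0.1969).
x̄_st = Σ Wₕ·x̄ₕ = 0.0801·493.60 + 0.1718·497.21 + 0.1177·492.84 + 0.2951·493.48 + 0.1384·501.02 + 0.1969·496.45 ≈ 495.6834...
→ 495.68.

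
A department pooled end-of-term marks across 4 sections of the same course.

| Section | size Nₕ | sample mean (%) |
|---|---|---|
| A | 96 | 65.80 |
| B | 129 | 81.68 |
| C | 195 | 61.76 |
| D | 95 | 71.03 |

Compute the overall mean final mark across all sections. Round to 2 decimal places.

N = 515; weights Wₕ = Nₕ/N = (0.1864, 0.2505, 0.3786, 0.1845).
x̄_st = Σ Wₕ·x̄ₕ = 0.1864·65.80 + 0.2505·81.68 + 0.3786·61.76 + 0.1845·71.03 ≈ 69.2128...
→ 69.21.

69.21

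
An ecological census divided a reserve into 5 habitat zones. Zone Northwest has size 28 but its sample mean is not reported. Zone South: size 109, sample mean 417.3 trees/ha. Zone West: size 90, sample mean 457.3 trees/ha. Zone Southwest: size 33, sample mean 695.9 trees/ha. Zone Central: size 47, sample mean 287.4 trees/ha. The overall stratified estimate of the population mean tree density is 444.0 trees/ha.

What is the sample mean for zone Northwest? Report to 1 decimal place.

Σ Nₕx̄ₕ = N·μ, so 28·x̄_Northwest = 307·444.0 − (109·417.3 + 90·457.3 + 33·695.9 + 47·287.4).
= 136308 − 123115.2 = 13192.8.
x̄_Northwest = 13192.8 / 28 = 471.171... → 471.2.

471.2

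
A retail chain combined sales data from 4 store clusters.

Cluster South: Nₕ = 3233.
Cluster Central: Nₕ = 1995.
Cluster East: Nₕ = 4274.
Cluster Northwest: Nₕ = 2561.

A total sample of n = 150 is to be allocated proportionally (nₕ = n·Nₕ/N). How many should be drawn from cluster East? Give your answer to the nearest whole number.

53

N = 3233 + 1995 + 4274 + 2561 = 12063.
n_East = 150·4274/12063 = 53.146... → 53.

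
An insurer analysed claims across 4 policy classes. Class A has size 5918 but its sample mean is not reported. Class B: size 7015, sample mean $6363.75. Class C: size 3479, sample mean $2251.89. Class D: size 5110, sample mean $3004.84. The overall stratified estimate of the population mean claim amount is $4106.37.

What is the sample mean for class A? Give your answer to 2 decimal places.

3471.87

Σ Nₕx̄ₕ = N·μ, so 5918·x̄_A = 21522·4106.37 − (7015·6363.75 + 3479·2251.89 + 5110·3004.84).
= 88377295.14 − 67830763.96 = 20546531.18.
x̄_A = 20546531.18 / 5918 = 3471.8708... → 3471.87.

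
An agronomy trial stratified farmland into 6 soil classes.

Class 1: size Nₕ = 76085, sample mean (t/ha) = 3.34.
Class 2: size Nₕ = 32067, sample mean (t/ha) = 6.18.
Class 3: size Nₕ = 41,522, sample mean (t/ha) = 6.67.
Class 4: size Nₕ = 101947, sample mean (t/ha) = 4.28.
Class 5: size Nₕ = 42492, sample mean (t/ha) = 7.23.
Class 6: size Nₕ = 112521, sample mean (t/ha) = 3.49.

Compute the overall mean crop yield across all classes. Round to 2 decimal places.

4.59

N = 406634; weights Wₕ = Nₕ/N = (0.1871, 0.0789, 0.1021, 0.2507, 0.1045, 0.2767).
x̄_st = Σ Wₕ·x̄ₕ = 0.1871·3.34 + 0.0789·6.18 + 0.1021·6.67 + 0.2507·4.28 + 0.1045·7.23 + 0.2767·3.49 ≈ 4.5877...
→ 4.59.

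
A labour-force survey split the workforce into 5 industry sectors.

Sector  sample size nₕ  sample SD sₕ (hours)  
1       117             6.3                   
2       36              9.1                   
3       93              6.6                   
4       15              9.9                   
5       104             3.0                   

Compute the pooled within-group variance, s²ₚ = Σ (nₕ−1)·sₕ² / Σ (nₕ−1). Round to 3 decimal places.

1: (117−1)·6.3² = 116·39.69 = 4604.04
2: (36−1)·9.1² = 35·82.81 = 2898.35
3: (93−1)·6.6² = 92·43.56 = 4007.52
4: (15−1)·9.9² = 14·98.01 = 1372.14
5: (104−1)·3.0² = 103·9 = 927
Numerator = 13809.05; denominator = Σ(nₕ−1) = 360.
s²ₚ = 13809.05/360 = 38.35847... → 38.358.

38.358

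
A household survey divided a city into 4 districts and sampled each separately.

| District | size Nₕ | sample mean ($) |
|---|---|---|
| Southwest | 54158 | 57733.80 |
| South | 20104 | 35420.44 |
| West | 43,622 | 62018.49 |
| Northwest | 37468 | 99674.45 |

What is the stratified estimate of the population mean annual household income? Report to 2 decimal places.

66164.66

N = 155352; weights Wₕ = Nₕ/N = (0.3486, 0.1294, 0.2808, 0.2412).
x̄_st = Σ Wₕ·x̄ₕ = 0.3486·57733.80 + 0.1294·35420.44 + 0.2808·62018.49 + 0.2412·99674.45 ≈ 66164.6617...
→ 66164.66.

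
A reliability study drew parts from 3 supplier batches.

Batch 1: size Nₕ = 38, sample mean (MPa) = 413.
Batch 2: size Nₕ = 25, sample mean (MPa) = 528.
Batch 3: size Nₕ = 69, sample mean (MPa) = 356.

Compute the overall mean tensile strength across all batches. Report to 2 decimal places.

404.98

x̄_st = (Σ Nₕx̄ₕ) / (Σ Nₕ) = (38·413 + 25·528 + 69·356) / 132
= 53458 / 132 = 404.9848... → 404.98.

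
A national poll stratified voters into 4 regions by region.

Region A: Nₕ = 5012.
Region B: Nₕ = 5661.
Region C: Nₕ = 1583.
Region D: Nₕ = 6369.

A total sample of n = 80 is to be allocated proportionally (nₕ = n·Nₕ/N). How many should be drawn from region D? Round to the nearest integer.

27

Share of region D = 6369/18625 = 0.34196.
Allocate 80 × 0.34196 = 27.357... → 27.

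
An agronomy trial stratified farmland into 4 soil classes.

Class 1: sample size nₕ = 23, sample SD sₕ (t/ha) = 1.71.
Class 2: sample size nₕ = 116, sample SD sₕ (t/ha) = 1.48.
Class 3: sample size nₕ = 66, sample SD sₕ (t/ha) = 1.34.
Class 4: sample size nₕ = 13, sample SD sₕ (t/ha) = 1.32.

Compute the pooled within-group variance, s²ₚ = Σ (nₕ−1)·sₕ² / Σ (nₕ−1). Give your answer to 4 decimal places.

Degrees of freedom: 22 + 115 + 65 + 12 = 214.
Σ(nₕ−1)sₕ² = 22·2.9241 + 115·2.1904 + 65·1.7956 + 12·1.7424 = 453.849.
s²ₚ = 453.849 / 214 = 2.120790... → 2.1208.

2.1208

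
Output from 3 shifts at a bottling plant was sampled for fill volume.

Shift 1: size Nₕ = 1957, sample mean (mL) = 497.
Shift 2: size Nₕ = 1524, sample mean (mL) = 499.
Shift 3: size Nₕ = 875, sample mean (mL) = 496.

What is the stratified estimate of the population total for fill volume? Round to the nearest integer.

Estimate total by summing Nₕ·x̄ₕ over strata.
1957·497 + 1524·499 + 875·496 = 972629 + 760476 + 434000 = 2167105.

2167105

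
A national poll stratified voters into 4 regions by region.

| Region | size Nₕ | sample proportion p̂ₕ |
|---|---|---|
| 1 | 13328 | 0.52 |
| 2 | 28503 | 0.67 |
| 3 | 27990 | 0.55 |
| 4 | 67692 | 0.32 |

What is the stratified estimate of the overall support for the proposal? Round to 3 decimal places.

0.459

N = 13328 + 28503 + 27990 + 67692 = 137513.
Overall proportion = Σ (Nₕ/N)·p̂ₕ.
Σ Nₕp̂ₕ = 6930.56 + 19097.01 + 15394.5 + 21661.44 = 63083.51.
63083.51 / 137513 = 0.45875... → 0.459.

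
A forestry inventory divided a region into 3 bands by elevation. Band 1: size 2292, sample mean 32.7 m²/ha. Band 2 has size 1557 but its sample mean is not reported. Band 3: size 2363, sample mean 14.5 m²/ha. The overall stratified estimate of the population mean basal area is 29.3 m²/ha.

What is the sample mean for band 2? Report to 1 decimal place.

46.8

Σ Nₕx̄ₕ = N·μ, so 1557·x̄_2 = 6212·29.3 − (2292·32.7 + 2363·14.5).
= 182011.6 − 109211.9 = 72799.7.
x̄_2 = 72799.7 / 1557 = 46.756... → 46.8.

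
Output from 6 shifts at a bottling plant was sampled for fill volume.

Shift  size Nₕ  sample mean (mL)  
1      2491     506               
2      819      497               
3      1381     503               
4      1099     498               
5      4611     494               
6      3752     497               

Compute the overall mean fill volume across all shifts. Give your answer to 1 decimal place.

498.3

N = 2491 + 819 + 1381 + 1099 + 4611 + 3752 = 14153.
Overall mean = Σ (Nₕ/N)·x̄ₕ — weight by population share, not a simple average.
Σ Nₕx̄ₕ = 2491·506 + 819·497 + 1381·503 + 1099·498 + 4611·494 + 3752·497 = 1260446 + 407043 + 694643 + 547302 + 2277834 + 1864744 = 7052012.
Divide by N: 7052012 / 14153 = 498.270... → 498.3.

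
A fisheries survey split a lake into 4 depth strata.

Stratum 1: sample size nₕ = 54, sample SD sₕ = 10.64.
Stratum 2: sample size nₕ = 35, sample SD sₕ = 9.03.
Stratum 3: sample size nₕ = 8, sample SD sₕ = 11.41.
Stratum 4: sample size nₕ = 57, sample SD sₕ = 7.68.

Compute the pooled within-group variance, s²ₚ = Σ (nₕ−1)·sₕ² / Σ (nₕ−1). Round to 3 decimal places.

1: (54−1)·10.64² = 53·113.2096 = 6000.1088
2: (35−1)·9.03² = 34·81.5409 = 2772.3906
3: (8−1)·11.41² = 7·130.1881 = 911.3167
4: (57−1)·7.68² = 56·58.9824 = 3303.0144
Numerator = 12986.8305; denominator = Σ(nₕ−1) = 150.
s²ₚ = 12986.8305/150 = 86.57887 → 86.579.

86.579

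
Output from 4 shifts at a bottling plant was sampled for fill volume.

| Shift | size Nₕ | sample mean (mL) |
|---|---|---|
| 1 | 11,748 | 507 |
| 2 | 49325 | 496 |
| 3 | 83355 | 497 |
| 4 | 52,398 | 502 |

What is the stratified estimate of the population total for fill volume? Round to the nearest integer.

1: 11748·507 = 5956236
2: 49325·496 = 24465200
3: 83355·497 = 41427435
4: 52398·502 = 26303796
τ̂ = Σ Nₕx̄ₕ = 98152667.

98152667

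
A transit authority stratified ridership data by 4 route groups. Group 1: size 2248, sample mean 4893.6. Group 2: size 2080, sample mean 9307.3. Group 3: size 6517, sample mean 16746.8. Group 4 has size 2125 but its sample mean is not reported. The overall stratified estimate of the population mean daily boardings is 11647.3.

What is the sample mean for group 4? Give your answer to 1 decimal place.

Σ Nₕx̄ₕ = N·μ, so 2125·x̄_4 = 12970·11647.3 − (2248·4893.6 + 2080·9307.3 + 6517·16746.8).
= 151065481 − 139498892.4 = 11566588.6.
x̄_4 = 11566588.6 / 2125 = 5443.101... → 5443.1.

5443.1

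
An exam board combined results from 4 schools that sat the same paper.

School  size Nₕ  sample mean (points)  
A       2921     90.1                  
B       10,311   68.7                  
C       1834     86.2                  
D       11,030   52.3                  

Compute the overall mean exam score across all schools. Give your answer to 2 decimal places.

x̄_st = (Σ Nₕx̄ₕ) / (Σ Nₕ) = (2921·90.1 + 10311·68.7 + 1834·86.2 + 11030·52.3) / 26096
= 1706507.6 / 26096 = 65.3935... → 65.39.

65.39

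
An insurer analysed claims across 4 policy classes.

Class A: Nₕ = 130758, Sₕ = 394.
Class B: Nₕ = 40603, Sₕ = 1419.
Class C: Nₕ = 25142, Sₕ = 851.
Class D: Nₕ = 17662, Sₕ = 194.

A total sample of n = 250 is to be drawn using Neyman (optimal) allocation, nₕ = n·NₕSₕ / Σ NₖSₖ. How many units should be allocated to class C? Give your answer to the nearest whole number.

40

A: NₕSₕ = 130758·394 = 51518652
B: NₕSₕ = 40603·1419 = 57615657
C: NₕSₕ = 25142·851 = 21395842
D: NₕSₕ = 17662·194 = 3426428
Σ NₕSₕ = 133956579.
n_C = 250·21395842/133956579 = 39.931... → 40.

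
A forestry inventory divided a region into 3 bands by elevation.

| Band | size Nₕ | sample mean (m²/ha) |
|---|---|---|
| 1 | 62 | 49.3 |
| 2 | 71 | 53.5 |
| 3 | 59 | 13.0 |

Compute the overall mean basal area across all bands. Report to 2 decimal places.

39.70

N = 192; weights Wₕ = Nₕ/N = (0.3229, 0.3698, 0.3073).
x̄_st = Σ Wₕ·x̄ₕ = 0.3229·49.3 + 0.3698·53.5 + 0.3073·13.0 ≈ 39.6984...
→ 39.70.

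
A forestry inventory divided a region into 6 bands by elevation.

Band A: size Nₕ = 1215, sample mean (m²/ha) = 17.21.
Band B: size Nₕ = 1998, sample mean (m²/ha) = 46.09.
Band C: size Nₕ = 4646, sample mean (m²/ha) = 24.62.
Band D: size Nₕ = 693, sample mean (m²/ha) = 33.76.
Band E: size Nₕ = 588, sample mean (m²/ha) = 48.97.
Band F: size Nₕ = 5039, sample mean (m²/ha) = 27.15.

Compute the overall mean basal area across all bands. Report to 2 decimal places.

N = 1215 + 1998 + 4646 + 693 + 588 + 5039 = 14179.
The stratified mean weights each stratum mean by its population share Nₕ/N.
Σ Nₕx̄ₕ = 1215·17.21 + 1998·46.09 + 4646·24.62 + 693·33.76 + 588·48.97 + 5039·27.15 = 20910.15 + 92087.82 + 114384.52 + 23395.68 + 28794.36 + 136808.85 = 416381.38.
Divide by N: 416381.38 / 14179 = 29.3661... → 29.37.

29.37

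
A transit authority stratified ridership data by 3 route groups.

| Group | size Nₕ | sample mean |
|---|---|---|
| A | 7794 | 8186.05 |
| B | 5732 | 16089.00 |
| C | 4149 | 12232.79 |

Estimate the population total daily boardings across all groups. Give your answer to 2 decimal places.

206778067.41

A: 7794·8186.05 = 63802073.7
B: 5732·16089.00 = 92222148
C: 4149·12232.79 = 50753845.71
τ̂ = Σ Nₕx̄ₕ = 206778067.41.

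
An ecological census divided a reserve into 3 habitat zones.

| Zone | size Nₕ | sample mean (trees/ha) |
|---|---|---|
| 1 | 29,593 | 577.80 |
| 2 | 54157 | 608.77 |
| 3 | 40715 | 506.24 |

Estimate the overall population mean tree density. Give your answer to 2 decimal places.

x̄_st = (Σ Nₕx̄ₕ) / (Σ Nₕ) = (29593·577.80 + 54157·608.77 + 40715·506.24) / 124465
= 70679553.89 / 124465 = 567.8669... → 567.87.

567.87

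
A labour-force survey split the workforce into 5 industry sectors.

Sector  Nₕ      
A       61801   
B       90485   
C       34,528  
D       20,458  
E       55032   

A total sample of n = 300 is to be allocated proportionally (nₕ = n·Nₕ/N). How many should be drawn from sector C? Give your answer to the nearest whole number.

Share of sector C = 34528/262304 = 0.13163.
Allocate 300 × 0.13163 = 39.490... → 39.

39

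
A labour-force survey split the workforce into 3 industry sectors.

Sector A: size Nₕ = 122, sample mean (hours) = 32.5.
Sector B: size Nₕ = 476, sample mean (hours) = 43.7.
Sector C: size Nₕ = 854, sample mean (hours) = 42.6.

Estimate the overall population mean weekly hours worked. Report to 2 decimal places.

N = 1452; weights Wₕ = Nₕ/N = (0.0840, 0.3278, 0.5882).
x̄_st = Σ Wₕ·x̄ₕ = 0.0840·32.5 + 0.3278·43.7 + 0.5882·42.6 ≈ 42.1120...
→ 42.11.

42.11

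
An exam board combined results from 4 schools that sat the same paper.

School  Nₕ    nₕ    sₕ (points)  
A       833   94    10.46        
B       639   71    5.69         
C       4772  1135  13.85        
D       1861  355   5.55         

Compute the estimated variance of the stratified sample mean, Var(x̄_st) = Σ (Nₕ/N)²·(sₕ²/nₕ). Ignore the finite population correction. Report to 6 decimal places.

N = 8105; Wₕ = Nₕ/N.
school A: (833/8105)²·10.46²/94 = 0.012294744
school B: (639/8105)²·5.69²/71 = 0.002834405
school C: (4772/8105)²·13.85²/1135 = 0.058586630
school D: (1861/8105)²·5.55²/355 = 0.004574507
Sum = 0.078290286 → 0.078290.

0.078290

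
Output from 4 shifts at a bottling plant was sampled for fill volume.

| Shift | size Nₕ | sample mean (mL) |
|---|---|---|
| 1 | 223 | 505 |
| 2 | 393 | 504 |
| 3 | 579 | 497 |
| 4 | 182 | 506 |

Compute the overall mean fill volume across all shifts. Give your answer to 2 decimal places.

x̄_st = (Σ Nₕx̄ₕ) / (Σ Nₕ) = (223·505 + 393·504 + 579·497 + 182·506) / 1377
= 690542 / 1377 = 501.4829... → 501.48.

501.48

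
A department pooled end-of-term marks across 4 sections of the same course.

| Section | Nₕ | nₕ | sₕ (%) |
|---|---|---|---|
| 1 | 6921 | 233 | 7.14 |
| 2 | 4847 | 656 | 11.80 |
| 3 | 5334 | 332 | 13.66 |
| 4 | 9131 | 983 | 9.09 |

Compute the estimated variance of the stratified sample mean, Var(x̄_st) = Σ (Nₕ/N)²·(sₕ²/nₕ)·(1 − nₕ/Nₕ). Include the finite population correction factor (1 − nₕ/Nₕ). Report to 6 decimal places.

N = 26233; Wₕ = Nₕ/N.
section 1: (6921/26233)²·7.14²/233·(1 − 233/6921) = 0.014716675
section 2: (4847/26233)²·11.80²/656·(1 − 656/4847) = 0.006265489
section 3: (5334/26233)²·13.66²/332·(1 − 332/5334) = 0.021790344
section 4: (9131/26233)²·9.09²/983·(1 − 983/9131) = 0.009087568
Sum = 0.051860076 → 0.051860.

0.051860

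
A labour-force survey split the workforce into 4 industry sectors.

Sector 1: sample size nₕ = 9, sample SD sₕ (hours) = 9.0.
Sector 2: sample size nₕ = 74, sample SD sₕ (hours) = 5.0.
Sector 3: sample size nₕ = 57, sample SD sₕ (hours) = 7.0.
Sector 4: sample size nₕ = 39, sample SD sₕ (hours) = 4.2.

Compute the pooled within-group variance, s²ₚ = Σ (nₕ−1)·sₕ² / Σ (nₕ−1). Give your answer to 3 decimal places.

33.642

1: (9−1)·9.0² = 8·81 = 648
2: (74−1)·5.0² = 73·25 = 1825
3: (57−1)·7.0² = 56·49 = 2744
4: (39−1)·4.2² = 38·17.64 = 670.32
Numerator = 5887.32; denominator = Σ(nₕ−1) = 175.
s²ₚ = 5887.32/175 = 33.64183... → 33.642.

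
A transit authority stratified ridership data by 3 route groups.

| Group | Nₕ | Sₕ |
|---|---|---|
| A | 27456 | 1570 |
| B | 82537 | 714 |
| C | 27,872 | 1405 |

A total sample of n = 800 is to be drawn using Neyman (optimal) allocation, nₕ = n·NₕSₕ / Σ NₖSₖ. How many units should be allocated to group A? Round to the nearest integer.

244

Σ NₕSₕ = 27456·1570 + 82537·714 + 27872·1405 = 141197498.
Share for A: 43105920/141197498 = 0.30529.
n_A = 800 × 0.30529 = 244.231... → 244.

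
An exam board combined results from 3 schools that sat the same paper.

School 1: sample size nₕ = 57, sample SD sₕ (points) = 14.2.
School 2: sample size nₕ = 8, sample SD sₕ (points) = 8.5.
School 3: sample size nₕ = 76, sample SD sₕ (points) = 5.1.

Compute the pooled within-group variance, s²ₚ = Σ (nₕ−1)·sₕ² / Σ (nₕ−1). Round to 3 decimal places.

Degrees of freedom: 56 + 7 + 75 = 138.
Σ(nₕ−1)sₕ² = 56·201.64 + 7·72.25 + 75·26.01 = 13748.34.
s²ₚ = 13748.34 / 138 = 99.62565... → 99.626.

99.626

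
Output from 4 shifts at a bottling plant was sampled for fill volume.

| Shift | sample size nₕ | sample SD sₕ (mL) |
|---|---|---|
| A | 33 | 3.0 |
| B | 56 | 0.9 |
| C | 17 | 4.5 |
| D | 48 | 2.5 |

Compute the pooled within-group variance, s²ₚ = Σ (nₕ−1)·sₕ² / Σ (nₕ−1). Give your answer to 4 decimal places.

6.3353

Degrees of freedom: 32 + 55 + 16 + 47 = 150.
Σ(nₕ−1)sₕ² = 32·9 + 55·0.81 + 16·20.25 + 47·6.25 = 950.3.
s²ₚ = 950.3 / 150 = 6.335333... → 6.3353.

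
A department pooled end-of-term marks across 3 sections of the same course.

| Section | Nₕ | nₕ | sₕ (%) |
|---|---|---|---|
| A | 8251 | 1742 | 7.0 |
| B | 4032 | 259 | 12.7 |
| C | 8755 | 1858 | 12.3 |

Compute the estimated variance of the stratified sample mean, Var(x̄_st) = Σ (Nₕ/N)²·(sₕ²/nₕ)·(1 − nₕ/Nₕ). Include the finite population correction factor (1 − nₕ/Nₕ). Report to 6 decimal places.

N = 21038; Wₕ = Nₕ/N.
section A: (8251/21038)²·7.0²/1742·(1 − 1742/8251) = 0.003413185
section B: (4032/21038)²·12.7²/259·(1 − 259/4032) = 0.021404550
section C: (8755/21038)²·12.3²/1858·(1 − 1858/8755) = 0.011108924
Sum = 0.035926659 → 0.035927.

0.035927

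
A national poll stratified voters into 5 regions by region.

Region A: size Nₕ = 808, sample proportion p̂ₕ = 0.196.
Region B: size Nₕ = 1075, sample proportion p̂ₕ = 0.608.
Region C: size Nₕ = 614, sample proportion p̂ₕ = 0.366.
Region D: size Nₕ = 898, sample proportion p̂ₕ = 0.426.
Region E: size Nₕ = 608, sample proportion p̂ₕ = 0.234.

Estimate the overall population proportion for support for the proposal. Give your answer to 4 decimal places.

0.3901

Wₕ = Nₕ/N with N = 4003: 0.2018, 0.2685, 0.1534, 0.2243, 0.1519.
p̂_st = 0.2018·0.196 + 0.2685·0.608 + 0.1534·0.366 + 0.2243·0.426 + 0.1519·0.234 ≈ 0.390085... → 0.3901.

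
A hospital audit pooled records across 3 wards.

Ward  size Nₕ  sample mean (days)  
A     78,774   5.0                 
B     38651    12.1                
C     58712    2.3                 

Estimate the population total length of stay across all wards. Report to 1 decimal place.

996584.7

Estimate total by summing Nₕ·x̄ₕ over strata.
78774·5.0 + 38651·12.1 + 58712·2.3 = 393870 + 467677.1 + 135037.6 = 996584.7.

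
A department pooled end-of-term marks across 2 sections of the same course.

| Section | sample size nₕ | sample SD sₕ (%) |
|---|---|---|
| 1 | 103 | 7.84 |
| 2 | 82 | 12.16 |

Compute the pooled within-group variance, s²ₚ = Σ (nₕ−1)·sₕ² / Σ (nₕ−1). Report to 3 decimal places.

1: (103−1)·7.84² = 102·61.4656 = 6269.4912
2: (82−1)·12.16² = 81·147.8656 = 11977.1136
Numerator = 18246.6048; denominator = Σ(nₕ−1) = 183.
s²ₚ = 18246.6048/183 = 99.70822... → 99.708.

99.708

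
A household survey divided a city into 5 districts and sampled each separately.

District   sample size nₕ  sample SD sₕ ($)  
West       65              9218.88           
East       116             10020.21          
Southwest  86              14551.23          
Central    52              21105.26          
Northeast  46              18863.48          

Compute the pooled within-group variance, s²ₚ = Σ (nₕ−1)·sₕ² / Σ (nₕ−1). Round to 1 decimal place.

204758117.7

Degrees of freedom: 64 + 115 + 85 + 51 + 45 = 360.
Σ(nₕ−1)sₕ² = 64·84987748.4544 + 115·100404608.4441 + 85·211738294.5129 + 51·445431999.6676 + 45·355830877.7104 = 73712922385.7652.
s²ₚ = 73712922385.7652 / 360 = 204758117.738... → 204758117.7.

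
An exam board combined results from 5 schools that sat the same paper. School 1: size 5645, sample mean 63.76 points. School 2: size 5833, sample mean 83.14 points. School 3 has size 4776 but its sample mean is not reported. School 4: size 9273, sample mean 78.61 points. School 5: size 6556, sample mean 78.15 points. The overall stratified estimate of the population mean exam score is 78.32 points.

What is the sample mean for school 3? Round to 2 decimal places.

89.31

N = 5645 + 5833 + 4776 + 9273 + 6556 = 32083.
Overall total = μ·N = 78.32·32083 = 2512740.56.
Subtract the known strata: 5645·63.76 + 5833·83.14 + 9273·78.61 + 6556·78.15 = 2086182.75.
Remaining total for school 3: 2512740.56 − 2086182.75 = 426557.81.
Divide by its size: 426557.81 / 4776 = 89.3128... → 89.31.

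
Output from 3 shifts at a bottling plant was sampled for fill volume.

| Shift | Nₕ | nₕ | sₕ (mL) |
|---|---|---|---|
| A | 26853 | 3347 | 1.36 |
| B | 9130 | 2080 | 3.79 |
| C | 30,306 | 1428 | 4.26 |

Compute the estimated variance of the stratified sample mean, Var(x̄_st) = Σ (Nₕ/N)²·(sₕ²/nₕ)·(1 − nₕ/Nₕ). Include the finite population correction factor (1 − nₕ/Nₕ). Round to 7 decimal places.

0.0027116

N = 66289; Wₕ = Nₕ/N.
shift A: (26853/66289)²·1.36²/3347·(1 − 3347/26853) = 0.0000793799
shift B: (9130/66289)²·3.79²/2080·(1 − 2080/9130) = 0.0001011561
shift C: (30306/66289)²·4.26²/1428·(1 − 1428/30306) = 0.0025310678
Sum = 0.0027116039 → 0.0027116.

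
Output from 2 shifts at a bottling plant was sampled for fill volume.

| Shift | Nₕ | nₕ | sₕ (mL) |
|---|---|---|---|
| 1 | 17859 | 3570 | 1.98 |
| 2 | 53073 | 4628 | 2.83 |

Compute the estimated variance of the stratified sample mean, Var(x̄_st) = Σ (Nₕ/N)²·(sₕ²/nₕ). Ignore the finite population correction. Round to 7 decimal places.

N = 70932. Term for each stratum: Wₕ²sₕ²/nₕ.
Var(x̄_st) = 0.0000696133 + 0.0009688184 = 0.0010384317 → 0.0010384.

0.0010384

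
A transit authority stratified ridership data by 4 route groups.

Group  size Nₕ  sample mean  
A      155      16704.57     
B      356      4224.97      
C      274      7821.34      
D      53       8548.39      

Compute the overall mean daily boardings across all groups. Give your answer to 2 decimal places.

N = 838; weights Wₕ = Nₕ/N = (0.1850, 0.4248, 0.3270, 0.0632).
x̄_st = Σ Wₕ·x̄ₕ = 0.1850·16704.57 + 0.4248·4224.97 + 0.3270·7821.34 + 0.0632·8548.39 ≈ 7982.5889...
→ 7982.59.

7982.59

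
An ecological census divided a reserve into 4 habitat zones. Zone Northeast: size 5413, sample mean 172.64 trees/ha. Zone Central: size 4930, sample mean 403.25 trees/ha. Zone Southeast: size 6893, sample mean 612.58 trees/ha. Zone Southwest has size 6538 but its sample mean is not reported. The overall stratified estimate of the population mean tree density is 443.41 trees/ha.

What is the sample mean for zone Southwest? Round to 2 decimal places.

519.52

N = 5413 + 4930 + 6893 + 6538 = 23774.
Overall total = μ·N = 443.41·23774 = 10541629.34.
Subtract the known strata: 5413·172.64 + 4930·403.25 + 6893·612.58 = 7145036.76.
Remaining total for zone Southwest: 10541629.34 − 7145036.76 = 3396592.58.
Divide by its size: 3396592.58 / 6538 = 519.5155... → 519.52.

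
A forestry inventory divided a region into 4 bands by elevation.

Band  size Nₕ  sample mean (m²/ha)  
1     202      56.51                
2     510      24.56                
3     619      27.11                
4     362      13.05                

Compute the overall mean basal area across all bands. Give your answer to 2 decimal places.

26.84

N = 1693; weights Wₕ = Nₕ/N = (0.1193, 0.3012, 0.3656, 0.2138).
x̄_st = Σ Wₕ·x̄ₕ = 0.1193·56.51 + 0.3012·24.56 + 0.3656·27.11 + 0.2138·13.05 ≈ 26.8434...
→ 26.84.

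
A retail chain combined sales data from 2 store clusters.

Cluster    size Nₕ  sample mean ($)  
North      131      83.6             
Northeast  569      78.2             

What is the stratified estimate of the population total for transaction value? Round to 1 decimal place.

55447.4

Population total = Σ Nₕ·x̄ₕ (each stratum's size times its mean).
131·83.6 + 569·78.2 = 10951.6 + 44495.8 = 55447.4.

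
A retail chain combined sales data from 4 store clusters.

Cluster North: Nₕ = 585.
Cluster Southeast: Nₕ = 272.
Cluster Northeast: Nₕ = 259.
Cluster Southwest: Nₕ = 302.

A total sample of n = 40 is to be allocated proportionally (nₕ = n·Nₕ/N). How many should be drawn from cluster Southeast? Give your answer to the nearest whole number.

Share of cluster Southeast = 272/1418 = 0.19182.
Allocate 40 × 0.19182 = 7.673... → 8.

8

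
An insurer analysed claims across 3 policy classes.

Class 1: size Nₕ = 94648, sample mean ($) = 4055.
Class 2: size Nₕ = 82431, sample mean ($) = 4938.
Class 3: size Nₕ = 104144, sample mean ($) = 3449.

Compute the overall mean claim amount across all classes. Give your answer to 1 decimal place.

x̄_st = (Σ Nₕx̄ₕ) / (Σ Nₕ) = (94648·4055 + 82431·4938 + 104144·3449) / 281223
= 1150034574 / 281223 = 4089.404... → 4089.4.

4089.4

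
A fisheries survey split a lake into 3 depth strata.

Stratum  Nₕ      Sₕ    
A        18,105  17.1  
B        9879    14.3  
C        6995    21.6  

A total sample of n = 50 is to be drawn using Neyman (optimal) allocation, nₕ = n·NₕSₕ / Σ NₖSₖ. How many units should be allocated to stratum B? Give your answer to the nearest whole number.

A: NₕSₕ = 18105·17.1 = 309595.5
B: NₕSₕ = 9879·14.3 = 141269.7
C: NₕSₕ = 6995·21.6 = 151092
Σ NₕSₕ = 601957.2.
n_B = 50·141269.7/601957.2 = 11.734... → 12.

12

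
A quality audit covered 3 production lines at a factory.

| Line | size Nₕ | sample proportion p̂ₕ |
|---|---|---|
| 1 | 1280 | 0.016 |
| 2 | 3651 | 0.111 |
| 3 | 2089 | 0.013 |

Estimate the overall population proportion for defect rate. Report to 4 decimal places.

Wₕ = Nₕ/N with N = 7020: 0.1823, 0.5201, 0.2976.
p̂_st = 0.1823·0.016 + 0.5201·0.111 + 0.2976·0.013 ≈ 0.064515... → 0.0645.

0.0645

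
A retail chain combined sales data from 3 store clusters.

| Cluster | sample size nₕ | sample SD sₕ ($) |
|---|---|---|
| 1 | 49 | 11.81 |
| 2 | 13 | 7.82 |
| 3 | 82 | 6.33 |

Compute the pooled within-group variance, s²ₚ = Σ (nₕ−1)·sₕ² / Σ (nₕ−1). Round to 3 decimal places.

75.704

1: (49−1)·11.81² = 48·139.4761 = 6694.8528
2: (13−1)·7.82² = 12·61.1524 = 733.8288
3: (82−1)·6.33² = 81·40.0689 = 3245.5809
Numerator = 10674.2625; denominator = Σ(nₕ−1) = 141.
s²ₚ = 10674.2625/141 = 75.70399... → 75.704.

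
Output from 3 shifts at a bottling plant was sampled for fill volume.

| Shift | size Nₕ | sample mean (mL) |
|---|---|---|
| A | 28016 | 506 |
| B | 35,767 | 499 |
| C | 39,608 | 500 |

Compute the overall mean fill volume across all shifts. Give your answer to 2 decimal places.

501.28

x̄_st = (Σ Nₕx̄ₕ) / (Σ Nₕ) = (28016·506 + 35767·499 + 39608·500) / 103391
= 51827829 / 103391 = 501.2799... → 501.28.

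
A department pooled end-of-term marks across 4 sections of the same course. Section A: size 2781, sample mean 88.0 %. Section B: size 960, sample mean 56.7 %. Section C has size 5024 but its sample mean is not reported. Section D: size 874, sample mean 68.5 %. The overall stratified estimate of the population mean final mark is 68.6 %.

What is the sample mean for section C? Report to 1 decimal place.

Σ Nₕx̄ₕ = N·μ, so 5024·x̄_C = 9639·68.6 − (2781·88.0 + 960·56.7 + 874·68.5).
= 661235.4 − 359029 = 302206.4.
x̄_C = 302206.4 / 5024 = 60.153... → 60.2.

60.2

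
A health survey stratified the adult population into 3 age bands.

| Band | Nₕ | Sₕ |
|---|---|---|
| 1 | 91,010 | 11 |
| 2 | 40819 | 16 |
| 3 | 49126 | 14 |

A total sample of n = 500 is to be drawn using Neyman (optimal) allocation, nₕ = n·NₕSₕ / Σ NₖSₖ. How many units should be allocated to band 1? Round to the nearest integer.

1: NₕSₕ = 91010·11 = 1001110
2: NₕSₕ = 40819·16 = 653104
3: NₕSₕ = 49126·14 = 687764
Σ NₕSₕ = 2341978.
n_1 = 500·1001110/2341978 = 213.732... → 214.

214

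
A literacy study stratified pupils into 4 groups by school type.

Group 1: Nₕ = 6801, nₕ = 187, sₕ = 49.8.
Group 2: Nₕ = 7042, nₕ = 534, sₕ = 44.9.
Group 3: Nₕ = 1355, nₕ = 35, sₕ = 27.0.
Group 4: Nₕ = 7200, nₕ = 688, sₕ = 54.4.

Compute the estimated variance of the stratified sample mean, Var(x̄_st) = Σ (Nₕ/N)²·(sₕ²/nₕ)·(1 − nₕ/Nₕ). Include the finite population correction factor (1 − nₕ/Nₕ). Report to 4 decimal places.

N = 22398; Wₕ = Nₕ/N.
group 1: (6801/22398)²·49.8²/187·(1 − 187/6801) = 1.1891471
group 2: (7042/22398)²·44.9²/534·(1 − 534/7042) = 0.3448867
group 3: (1355/22398)²·27.0²/35·(1 − 35/1355) = 0.0742599
group 4: (7200/22398)²·54.4²/688·(1 − 688/7200) = 0.4020108
Sum = 2.0103045 → 2.0103.

2.0103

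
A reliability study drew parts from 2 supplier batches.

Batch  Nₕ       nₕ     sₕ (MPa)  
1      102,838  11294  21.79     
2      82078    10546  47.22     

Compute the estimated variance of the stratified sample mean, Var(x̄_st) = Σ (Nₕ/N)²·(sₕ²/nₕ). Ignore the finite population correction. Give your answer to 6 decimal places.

0.054658

N = 184916. Term for each stratum: Wₕ²sₕ²/nₕ.
Var(x̄_st) = 0.013002442 + 0.041655154 = 0.054657597 → 0.054658.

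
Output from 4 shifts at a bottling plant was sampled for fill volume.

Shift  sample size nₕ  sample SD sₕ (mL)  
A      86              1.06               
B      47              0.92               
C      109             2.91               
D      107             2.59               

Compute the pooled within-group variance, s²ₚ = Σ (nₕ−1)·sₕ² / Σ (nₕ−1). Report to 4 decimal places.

5.1016

A: (86−1)·1.06² = 85·1.1236 = 95.506
B: (47−1)·0.92² = 46·0.8464 = 38.9344
C: (109−1)·2.91² = 108·8.4681 = 914.5548
D: (107−1)·2.59² = 106·6.7081 = 711.0586
Numerator = 1760.0538; denominator = Σ(nₕ−1) = 345.
s²ₚ = 1760.0538/345 = 5.101605... → 5.1016.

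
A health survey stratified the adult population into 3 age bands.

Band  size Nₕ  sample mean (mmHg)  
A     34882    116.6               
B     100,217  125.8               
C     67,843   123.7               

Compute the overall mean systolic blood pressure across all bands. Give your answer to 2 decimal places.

123.52

x̄_st = (Σ Nₕx̄ₕ) / (Σ Nₕ) = (34882·116.6 + 100217·125.8 + 67843·123.7) / 202942
= 25066718.9 / 202942 = 123.5167... → 123.52.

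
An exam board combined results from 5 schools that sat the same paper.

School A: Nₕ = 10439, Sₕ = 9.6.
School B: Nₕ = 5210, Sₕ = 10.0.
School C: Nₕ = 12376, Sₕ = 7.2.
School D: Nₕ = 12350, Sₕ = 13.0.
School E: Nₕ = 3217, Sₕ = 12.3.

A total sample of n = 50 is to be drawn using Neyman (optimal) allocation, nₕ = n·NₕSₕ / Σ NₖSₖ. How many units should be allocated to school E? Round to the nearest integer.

Σ NₕSₕ = 10439·9.6 + 5210·10.0 + 12376·7.2 + 12350·13.0 + 3217·12.3 = 441540.7.
Share for E: 39569.1/441540.7 = 0.08962.
n_E = 50 × 0.08962 = 4.481... → 4.

4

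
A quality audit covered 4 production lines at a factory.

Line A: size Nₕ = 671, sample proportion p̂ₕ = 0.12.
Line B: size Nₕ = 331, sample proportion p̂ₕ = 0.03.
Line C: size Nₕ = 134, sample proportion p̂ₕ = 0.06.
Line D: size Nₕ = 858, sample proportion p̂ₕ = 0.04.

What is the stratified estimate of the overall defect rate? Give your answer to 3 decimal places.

0.067

N = 671 + 331 + 134 + 858 = 1994.
Overall proportion = Σ (Nₕ/N)·p̂ₕ.
Σ Nₕp̂ₕ = 80.52 + 9.93 + 8.04 + 34.32 = 132.81.
132.81 / 1994 = 0.06660... → 0.067.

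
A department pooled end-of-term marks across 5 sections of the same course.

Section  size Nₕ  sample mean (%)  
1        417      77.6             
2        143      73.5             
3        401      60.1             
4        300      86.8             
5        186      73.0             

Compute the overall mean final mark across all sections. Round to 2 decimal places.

N = 1447; weights Wₕ = Nₕ/N = (0.2882, 0.0988, 0.2771, 0.2073, 0.1285).
x̄_st = Σ Wₕ·x̄ₕ = 0.2882·77.6 + 0.0988·73.5 + 0.2771·60.1 + 0.2073·86.8 + 0.1285·73.0 ≈ 73.6612...
→ 73.66.

73.66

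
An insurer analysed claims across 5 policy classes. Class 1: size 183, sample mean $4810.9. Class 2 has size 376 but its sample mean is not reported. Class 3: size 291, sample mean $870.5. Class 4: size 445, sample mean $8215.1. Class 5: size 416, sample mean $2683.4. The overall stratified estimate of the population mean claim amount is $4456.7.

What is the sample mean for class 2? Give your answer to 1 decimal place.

Σ Nₕx̄ₕ = N·μ, so 376·x̄_2 = 1711·4456.7 − (183·4810.9 + 291·870.5 + 445·8215.1 + 416·2683.4).
= 7625413.7 − 5905724.1 = 1719689.6.
x̄_2 = 1719689.6 / 376 = 4573.643... → 4573.6.

4573.6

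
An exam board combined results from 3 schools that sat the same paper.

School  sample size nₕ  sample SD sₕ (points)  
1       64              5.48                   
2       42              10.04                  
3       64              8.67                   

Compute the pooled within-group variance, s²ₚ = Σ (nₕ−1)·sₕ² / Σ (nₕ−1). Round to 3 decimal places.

64.434

1: (64−1)·5.48² = 63·30.0304 = 1891.9152
2: (42−1)·10.04² = 41·100.8016 = 4132.8656
3: (64−1)·8.67² = 63·75.1689 = 4735.6407
Numerator = 10760.4215; denominator = Σ(nₕ−1) = 167.
s²ₚ = 10760.4215/167 = 64.43366... → 64.434.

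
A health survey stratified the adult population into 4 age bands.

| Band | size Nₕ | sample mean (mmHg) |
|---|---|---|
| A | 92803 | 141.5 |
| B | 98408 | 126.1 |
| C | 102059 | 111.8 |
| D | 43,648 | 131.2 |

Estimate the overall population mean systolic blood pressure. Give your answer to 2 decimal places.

126.67

x̄_st = (Σ Nₕx̄ₕ) / (Σ Nₕ) = (92803·141.5 + 98408·126.1 + 102059·111.8 + 43648·131.2) / 336918
= 42677687.1 / 336918 = 126.6708... → 126.67.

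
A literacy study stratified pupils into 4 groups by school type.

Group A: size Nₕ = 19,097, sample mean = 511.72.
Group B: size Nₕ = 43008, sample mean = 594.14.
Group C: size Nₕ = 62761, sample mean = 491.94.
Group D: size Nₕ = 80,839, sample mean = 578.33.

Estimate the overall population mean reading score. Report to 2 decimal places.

N = 205705; weights Wₕ = Nₕ/N = (0.0928, 0.2091, 0.3051, 0.3930).
x̄_st = Σ Wₕ·x̄ₕ = 0.0928·511.72 + 0.2091·594.14 + 0.3051·491.94 + 0.3930·578.33 ≈ 549.0939...
→ 549.09.

549.09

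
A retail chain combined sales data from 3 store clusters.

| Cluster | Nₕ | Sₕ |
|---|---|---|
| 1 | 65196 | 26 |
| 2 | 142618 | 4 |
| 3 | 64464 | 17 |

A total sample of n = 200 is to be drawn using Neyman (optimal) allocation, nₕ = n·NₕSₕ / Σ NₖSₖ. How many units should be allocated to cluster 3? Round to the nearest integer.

1: NₕSₕ = 65196·26 = 1695096
2: NₕSₕ = 142618·4 = 570472
3: NₕSₕ = 64464·17 = 1095888
Σ NₕSₕ = 3361456.
n_3 = 200·1095888/3361456 = 65.203... → 65.

65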